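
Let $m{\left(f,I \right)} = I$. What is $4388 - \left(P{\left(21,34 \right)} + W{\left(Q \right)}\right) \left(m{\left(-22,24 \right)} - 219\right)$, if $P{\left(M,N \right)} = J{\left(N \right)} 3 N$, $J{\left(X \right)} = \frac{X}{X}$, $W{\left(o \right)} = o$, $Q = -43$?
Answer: $15893$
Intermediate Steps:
$J{\left(X \right)} = 1$
$P{\left(M,N \right)} = 3 N$ ($P{\left(M,N \right)} = 1 \cdot 3 N = 3 N$)
$4388 - \left(P{\left(21,34 \right)} + W{\left(Q \right)}\right) \left(m{\left(-22,24 \right)} - 219\right) = 4388 - \left(3 \cdot 34 - 43\right) \left(24 - 219\right) = 4388 - \left(102 - 43\right) \left(-195\right) = 4388 - 59 \left(-195\right) = 4388 - -11505 = 4388 + 11505 = 15893$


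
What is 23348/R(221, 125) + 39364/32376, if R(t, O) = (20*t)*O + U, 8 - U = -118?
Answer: 2813685589/2236477422 ≈ 1.2581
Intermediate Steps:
U = 126 (U = 8 - 1*(-118) = 8 + 118 = 126)
R(t, O) = 126 + 20*O*t (R(t, O) = (20*t)*O + 126 = 20*O*t + 126 = 126 + 20*O*t)
23348/R(221, 125) + 39364/32376 = 23348/(126 + 20*125*221) + 39364/32376 = 23348/(126 + 552500) + 39364*(1/32376) = 23348/552626 + 9841/8094 = 23348*(1/552626) + 9841/8094 = 11674/276313 + 9841/8094 = 2813685589/2236477422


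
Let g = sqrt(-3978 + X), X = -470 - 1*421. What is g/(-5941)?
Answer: -3*I*sqrt(541)/5941 ≈ -0.011745*I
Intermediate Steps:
X = -891 (X = -470 - 421 = -891)
g = 3*I*sqrt(541) (g = sqrt(-3978 - 891) = sqrt(-4869) = 3*I*sqrt(541) ≈ 69.778*I)
g/(-5941) = (3*I*sqrt(541))/(-5941) = (3*I*sqrt(541))*(-1/5941) = -3*I*sqrt(541)/5941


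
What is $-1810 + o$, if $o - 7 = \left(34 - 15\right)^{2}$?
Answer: $-1442$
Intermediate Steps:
$o = 368$ ($o = 7 + \left(34 - 15\right)^{2} = 7 + 19^{2} = 7 + 361 = 368$)
$-1810 + o = -1810 + 368 = -1442$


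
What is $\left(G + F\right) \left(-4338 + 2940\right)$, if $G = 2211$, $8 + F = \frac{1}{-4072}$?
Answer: $- \frac{6270459885}{2036} \approx -3.0798 \cdot 10^{6}$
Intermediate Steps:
$F = - \frac{32577}{4072}$ ($F = -8 + \frac{1}{-4072} = -8 - \frac{1}{4072} = - \frac{32577}{4072} \approx -8.0002$)
$\left(G + F\right) \left(-4338 + 2940\right) = \left(2211 - \frac{32577}{4072}\right) \left(-4338 + 2940\right) = \frac{8970615}{4072} \left(-1398\right) = - \frac{6270459885}{2036}$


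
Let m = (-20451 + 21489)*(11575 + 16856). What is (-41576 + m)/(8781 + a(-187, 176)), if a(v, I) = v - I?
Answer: 14734901/4209 ≈ 3500.8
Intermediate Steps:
m = 29511378 (m = 1038*28431 = 29511378)
(-41576 + m)/(8781 + a(-187, 176)) = (-41576 + 29511378)/(8781 + (-187 - 1*176)) = 29469802/(8781 + (-187 - 176)) = 29469802/(8781 - 363) = 29469802/8418 = 29469802*(1/8418) = 14734901/4209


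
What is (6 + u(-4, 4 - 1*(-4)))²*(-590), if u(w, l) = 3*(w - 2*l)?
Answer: -1720440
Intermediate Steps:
u(w, l) = -6*l + 3*w
(6 + u(-4, 4 - 1*(-4)))²*(-590) = (6 + (-6*(4 - 1*(-4)) + 3*(-4)))²*(-590) = (6 + (-6*(4 + 4) - 12))²*(-590) = (6 + (-6*8 - 12))²*(-590) = (6 + (-48 - 12))²*(-590) = (6 - 60)²*(-590) = (-54)²*(-590) = 2916*(-590) = -1720440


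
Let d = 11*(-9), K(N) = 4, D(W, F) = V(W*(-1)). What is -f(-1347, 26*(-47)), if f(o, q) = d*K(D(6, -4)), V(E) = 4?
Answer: 396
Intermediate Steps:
D(W, F) = 4
d = -99
f(o, q) = -396 (f(o, q) = -99*4 = -396)
-f(-1347, 26*(-47)) = -1*(-396) = 396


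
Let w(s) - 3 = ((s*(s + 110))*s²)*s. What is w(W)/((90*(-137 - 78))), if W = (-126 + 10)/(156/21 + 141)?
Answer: -1177005495693249/520650384394555570 ≈ -0.0022606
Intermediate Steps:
W = -812/1039 (W = -116/(156*(1/21) + 141) = -116/(52/7 + 141) = -116/1039/7 = -116*7/1039 = -812/1039 ≈ -0.78152)
w(s) = 3 + s⁴*(110 + s) (w(s) = 3 + ((s*(s + 110))*s²)*s = 3 + ((s*(110 + s))*s²)*s = 3 + (s³*(110 + s))*s = 3 + s⁴*(110 + s))
w(W)/((90*(-137 - 78))) = (3 + (-812/1039)⁵ + 110*(-812/1039)⁴)/((90*(-137 - 78))) = (3 - 353004422392832/1210814847429199 + 110*(434734510336/1165365589441))/((90*(-215))) = (3 - 353004422392832/1210814847429199 + 47820796136960/1165365589441)/(-19350) = (52965247306196205/1210814847429199)*(-1/19350) = -1177005495693249/520650384394555570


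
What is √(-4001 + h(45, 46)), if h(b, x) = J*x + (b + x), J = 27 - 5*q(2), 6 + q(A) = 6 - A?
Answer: 4*I*√138 ≈ 46.989*I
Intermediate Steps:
q(A) = -A (q(A) = -6 + (6 - A) = -A)
J = 37 (J = 27 - (-5)*2 = 27 - 5*(-2) = 27 + 10 = 37)
h(b, x) = b + 38*x (h(b, x) = 37*x + (b + x) = b + 38*x)
√(-4001 + h(45, 46)) = √(-4001 + (45 + 38*46)) = √(-4001 + (45 + 1748)) = √(-4001 + 1793) = √(-2208) = 4*I*√138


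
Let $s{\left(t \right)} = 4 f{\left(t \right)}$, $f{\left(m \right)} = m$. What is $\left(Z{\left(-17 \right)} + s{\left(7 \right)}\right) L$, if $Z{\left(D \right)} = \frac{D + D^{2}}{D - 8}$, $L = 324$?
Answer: $\frac{138672}{25} \approx 5546.9$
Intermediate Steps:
$Z{\left(D \right)} = \frac{D + D^{2}}{-8 + D}$
$s{\left(t \right)} = 4 t$
$\left(Z{\left(-17 \right)} + s{\left(7 \right)}\right) L = \left(- \frac{17 \left(1 - 17\right)}{-8 - 17} + 4 \cdot 7\right) 324 = \left(\left(-17\right) \frac{1}{-25} \left(-16\right) + 28\right) 324 = \left(\left(-17\right) \left(- \frac{1}{25}\right) \left(-16\right) + 28\right) 324 = \left(- \frac{272}{25} + 28\right) 324 = \frac{428}{25} \cdot 324 = \frac{138672}{25}$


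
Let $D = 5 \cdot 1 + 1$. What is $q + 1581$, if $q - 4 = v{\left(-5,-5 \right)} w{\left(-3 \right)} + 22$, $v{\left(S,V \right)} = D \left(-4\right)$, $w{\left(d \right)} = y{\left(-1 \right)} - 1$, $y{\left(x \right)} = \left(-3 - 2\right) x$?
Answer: $1511$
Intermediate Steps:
$y{\left(x \right)} = - 5 x$
$w{\left(d \right)} = 4$ ($w{\left(d \right)} = \left(-5\right) \left(-1\right) - 1 = 5 - 1 = 4$)
$D = 6$ ($D = 5 + 1 = 6$)
$v{\left(S,V \right)} = -24$ ($v{\left(S,V \right)} = 6 \left(-4\right) = -24$)
$q = -70$ ($q = 4 + \left(\left(-24\right) 4 + 22\right) = 4 + \left(-96 + 22\right) = 4 - 74 = -70$)
$q + 1581 = -70 + 1581 = 1511$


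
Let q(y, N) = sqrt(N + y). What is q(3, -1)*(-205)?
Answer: -205*sqrt(2) ≈ -289.91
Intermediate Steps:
q(3, -1)*(-205) = sqrt(-1 + 3)*(-205) = sqrt(2)*(-205) = -205*sqrt(2)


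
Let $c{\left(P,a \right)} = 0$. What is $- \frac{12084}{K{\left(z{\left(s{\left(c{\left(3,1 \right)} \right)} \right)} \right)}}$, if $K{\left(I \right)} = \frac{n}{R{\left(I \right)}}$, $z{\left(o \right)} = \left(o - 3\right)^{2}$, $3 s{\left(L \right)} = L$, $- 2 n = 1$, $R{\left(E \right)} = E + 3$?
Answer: $290016$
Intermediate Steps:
$R{\left(E \right)} = 3 + E$
$n = - \frac{1}{2}$ ($n = \left(- \frac{1}{2}\right) 1 = - \frac{1}{2} \approx -0.5$)
$s{\left(L \right)} = \frac{L}{3}$
$z{\left(o \right)} = \left(-3 + o\right)^{2}$
$K{\left(I \right)} = - \frac{1}{2 \left(3 + I\right)}$
$- \frac{12084}{K{\left(z{\left(s{\left(c{\left(3,1 \right)} \right)} \right)} \right)}} = - \frac{12084}{\left(-1\right) \frac{1}{6 + 2 \left(-3 + \frac{1}{3} \cdot 0\right)^{2}}} = - \frac{12084}{\left(-1\right) \frac{1}{6 + 2 \left(-3 + 0\right)^{2}}} = - \frac{12084}{\left(-1\right) \frac{1}{6 + 2 \left(-3\right)^{2}}} = - \frac{12084}{\left(-1\right) \frac{1}{6 + 2 \cdot 9}} = - \frac{12084}{\left(-1\right) \frac{1}{6 + 18}} = - \frac{12084}{\left(-1\right) \frac{1}{24}} = - \frac{12084}{- \frac{1}{24}} = \left(-12084\right) \left(-24\right) = 290016$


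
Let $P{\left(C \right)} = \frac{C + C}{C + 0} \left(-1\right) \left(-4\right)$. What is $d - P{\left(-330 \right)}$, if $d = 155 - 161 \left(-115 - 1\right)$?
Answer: $18823$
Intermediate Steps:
$d = 18831$ ($d = 155 - -18676 = 155 + 18676 = 18831$)
$P{\left(C \right)} = 8$ ($P{\left(C \right)} = \frac{2 C}{C} \left(-1\right) \left(-4\right) = 2 \left(-1\right) \left(-4\right) = \left(-2\right) \left(-4\right) = 8$)
$d - P{\left(-330 \right)} = 18831 - 8 = 18823$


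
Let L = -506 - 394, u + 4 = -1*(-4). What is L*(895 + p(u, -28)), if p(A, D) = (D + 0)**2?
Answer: -1511100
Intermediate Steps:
u = 0 (u = -4 - 1*(-4) = -4 + 4 = 0)
p(A, D) = D**2
L = -900
L*(895 + p(u, -28)) = -900*(895 + (-28)**2) = -900*(895 + 784) = -900*1679 = -1511100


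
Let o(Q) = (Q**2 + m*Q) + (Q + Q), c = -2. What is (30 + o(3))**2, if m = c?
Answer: 1521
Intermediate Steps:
m = -2
o(Q) = Q**2 (o(Q) = (Q**2 - 2*Q) + (Q + Q) = (Q**2 - 2*Q) + 2*Q = Q**2)
(30 + o(3))**2 = (30 + 3**2)**2 = (30 + 9)**2 = 39**2 = 1521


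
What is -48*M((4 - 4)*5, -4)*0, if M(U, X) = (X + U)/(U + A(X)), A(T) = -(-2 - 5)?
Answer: 0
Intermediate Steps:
A(T) = 7 (A(T) = -1*(-7) = 7)
M(U, X) = (U + X)/(7 + U) (M(U, X) = (X + U)/(U + 7) = (U + X)/(7 + U))
-48*M((4 - 4)*5, -4)*0 = -48*((4 - 4)*5 - 4)/(7 + (4 - 4)*5)*0 = -48*(0*5 - 4)/(7 + 0*5)*0 = -48*(0 - 4)/(7 + 0)*0 = -48*(-4)/7*0 = -48*(-4/7)*0 = (192/7)*0 = 0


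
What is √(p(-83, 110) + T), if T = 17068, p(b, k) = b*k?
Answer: 63*√2 ≈ 89.095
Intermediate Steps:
√(p(-83, 110) + T) = √(-83*110 + 17068) = √(-9130 + 17068) = √7938 = 63*√2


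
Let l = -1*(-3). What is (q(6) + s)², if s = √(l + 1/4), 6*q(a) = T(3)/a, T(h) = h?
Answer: 469/144 + √13/12 ≈ 3.5574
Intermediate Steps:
l = 3
q(a) = 1/(2*a) (q(a) = (3/a)/6 = 1/(2*a))
s = √13/2 (s = √(3 + 1/4) = √(3 + ¼) = √(13/4) = √13/2 ≈ 1.8028)
(q(6) + s)² = ((½)/6 + √13/2)² = ((½)*(⅙) + √13/2)² = (1/12 + √13/2)²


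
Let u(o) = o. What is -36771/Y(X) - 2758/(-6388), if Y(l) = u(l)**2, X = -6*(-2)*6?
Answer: -18382973/2759616 ≈ -6.6614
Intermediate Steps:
X = 72 (X = 12*6 = 72)
Y(l) = l**2
-36771/Y(X) - 2758/(-6388) = -36771/(72**2) - 2758/(-6388) = -36771/5184 - 2758*(-1/6388) = -36771*1/5184 + 1379/3194 = -12257/1728 + 1379/3194 = -18382973/2759616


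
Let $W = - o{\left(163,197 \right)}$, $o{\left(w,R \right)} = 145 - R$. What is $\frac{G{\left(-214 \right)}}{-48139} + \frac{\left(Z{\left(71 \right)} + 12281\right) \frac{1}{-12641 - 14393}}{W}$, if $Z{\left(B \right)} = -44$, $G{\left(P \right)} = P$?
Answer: $- \frac{3167501}{743651272} \approx -0.0042594$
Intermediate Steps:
$W = 52$ ($W = - (145 - 197) = \left(-1\right) \left(-52\right) = 52$)
$\frac{G{\left(-214 \right)}}{-48139} + \frac{\left(Z{\left(71 \right)} + 12281\right) \frac{1}{-12641 - 14393}}{W} = - \frac{214}{-48139} + \frac{\left(-44 + 12281\right) \frac{1}{-12641 - 14393}}{52} = \left(-214\right) \left(- \frac{1}{48139}\right) + \frac{12237}{-27034} \cdot \frac{1}{52} = \frac{214}{48139} + 12237 \left(- \frac{1}{27034}\right) \frac{1}{52} = \frac{214}{48139} - \frac{12237}{1405768} = - \frac{3167501}{743651272}$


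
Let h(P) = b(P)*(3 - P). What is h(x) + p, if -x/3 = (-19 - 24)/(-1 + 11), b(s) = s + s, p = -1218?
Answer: -73671/50 ≈ -1473.4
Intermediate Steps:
b(s) = 2*s
x = 129/10 (x = -3*(-19 - 24)/(-1 + 11) = -(-129)/10 = -3*(-43/10) = 129/10 ≈ 12.900)
h(P) = 2*P*(3 - P) (h(P) = (2*P)*(3 - P) = 2*P*(3 - P))
h(x) + p = 2*(129/10)*(3 - 1*129/10) - 1218 = 2*(129/10)*(3 - 129/10) - 1218 = 2*(129/10)*(-99/10) - 1218 = -12771/50 - 1218 = -73671/50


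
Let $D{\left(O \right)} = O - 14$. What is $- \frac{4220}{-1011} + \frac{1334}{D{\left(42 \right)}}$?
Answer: $\frac{733417}{14154} \approx 51.817$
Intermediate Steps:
$D{\left(O \right)} = -14 + O$
$- \frac{4220}{-1011} + \frac{1334}{D{\left(42 \right)}} = - \frac{4220}{-1011} + \frac{1334}{-14 + 42} = \left(-4220\right) \left(- \frac{1}{1011}\right) + \frac{1334}{28} = \frac{4220}{1011} + 1334 \cdot \frac{1}{28} = \frac{4220}{1011} + \frac{667}{14} = \frac{733417}{14154}$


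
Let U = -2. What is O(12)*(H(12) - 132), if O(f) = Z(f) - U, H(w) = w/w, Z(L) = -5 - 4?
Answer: 917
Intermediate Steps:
Z(L) = -9
H(w) = 1
O(f) = -7 (O(f) = -9 - 1*(-2) = -9 + 2 = -7)
O(12)*(H(12) - 132) = -7*(1 - 132) = -7*(-131) = 917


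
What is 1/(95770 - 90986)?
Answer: 1/4784 ≈ 0.00020903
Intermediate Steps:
1/(95770 - 90986) = 1/4784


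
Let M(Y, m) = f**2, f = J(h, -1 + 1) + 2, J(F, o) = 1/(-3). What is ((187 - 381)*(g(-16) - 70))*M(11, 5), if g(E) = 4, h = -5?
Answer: 106700/3 ≈ 35567.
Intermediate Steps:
J(F, o) = -1/3
f = 5/3 (f = -1/3 + 2 = 5/3 ≈ 1.6667)
M(Y, m) = 25/9 (M(Y, m) = (5/3)**2 = 25/9)
((187 - 381)*(g(-16) - 70))*M(11, 5) = ((187 - 381)*(4 - 70))*(25/9) = -194*(-66)*(25/9) = 12804*(25/9) = 106700/3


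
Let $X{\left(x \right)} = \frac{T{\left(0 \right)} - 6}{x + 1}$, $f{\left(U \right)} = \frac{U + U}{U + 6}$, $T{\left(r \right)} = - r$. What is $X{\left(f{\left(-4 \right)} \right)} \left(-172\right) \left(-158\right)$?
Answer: $54352$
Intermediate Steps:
$f{\left(U \right)} = \frac{2 U}{6 + U}$
$X{\left(x \right)} = - \frac{6}{1 + x}$ ($X{\left(x \right)} = \frac{\left(-1\right) 0 - 6}{x + 1} = \frac{0 - 6}{1 + x} = - \frac{6}{1 + x}$)
$X{\left(f{\left(-4 \right)} \right)} \left(-172\right) \left(-158\right) = - \frac{6}{1 + 2 \left(-4\right) \frac{1}{6 - 4}} \left(-172\right) \left(-158\right) = - \frac{6}{1 + 2 \left(-4\right) \frac{1}{2}} \left(-172\right) \left(-158\right) = - \frac{6}{1 - 4} \left(-172\right) \left(-158\right) = - \frac{6}{-3} \left(-172\right) \left(-158\right) = \left(-6\right) \left(- \frac{1}{3}\right) \left(-172\right) \left(-158\right) = 2 \left(-172\right) \left(-158\right) = \left(-344\right) \left(-158\right) = 54352$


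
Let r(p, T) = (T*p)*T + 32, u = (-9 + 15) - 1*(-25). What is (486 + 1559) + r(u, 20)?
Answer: 14477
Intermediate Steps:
u = 31 (u = 6 + 25 = 31)
r(p, T) = 32 + p*T² (r(p, T) = p*T² + 32 = 32 + p*T²)
(486 + 1559) + r(u, 20) = (486 + 1559) + (32 + 31*20²) = 2045 + (32 + 31*400) = 2045 + (32 + 12400) = 2045 + 12432 = 14477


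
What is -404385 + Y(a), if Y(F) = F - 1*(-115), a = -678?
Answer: -404948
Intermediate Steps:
Y(F) = 115 + F (Y(F) = F + 115 = 115 + F)
-404385 + Y(a) = -404385 + (115 - 678) = -404385 - 563 = -404948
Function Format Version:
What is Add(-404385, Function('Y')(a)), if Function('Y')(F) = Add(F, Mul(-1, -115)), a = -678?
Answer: -404948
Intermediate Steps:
Function('Y')(F) = Add(115, F) (Function('Y')(F) = Add(F, 115) = Add(115, F))
Add(-404385, Function('Y')(a)) = Add(-404385, Add(115, -678)) = Add(-404385, -563) = -404948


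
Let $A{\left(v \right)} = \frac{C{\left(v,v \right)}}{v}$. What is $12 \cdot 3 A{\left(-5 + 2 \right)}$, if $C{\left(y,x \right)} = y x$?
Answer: $-108$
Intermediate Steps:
$C{\left(y,x \right)} = x y$
$A{\left(v \right)} = v$ ($A{\left(v \right)} = \frac{v v}{v} = \frac{v^{2}}{v} = v$)
$12 \cdot 3 A{\left(-5 + 2 \right)} = 12 \cdot 3 \left(-5 + 2\right) = 12 \cdot 3 \left(-3\right) = 12 \left(-9\right) = -108$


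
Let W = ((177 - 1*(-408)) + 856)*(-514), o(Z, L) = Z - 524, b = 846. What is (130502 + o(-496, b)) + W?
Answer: -611192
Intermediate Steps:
o(Z, L) = -524 + Z
W = -740674 (W = ((177 + 408) + 856)*(-514) = (585 + 856)*(-514) = 1441*(-514) = -740674)
(130502 + o(-496, b)) + W = (130502 + (-524 - 496)) - 740674 = (130502 - 1020) - 740674 = 129482 - 740674 = -611192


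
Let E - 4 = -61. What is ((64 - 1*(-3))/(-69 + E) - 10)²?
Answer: 1760929/15876 ≈ 110.92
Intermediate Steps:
E = -57 (E = 4 - 61 = -57)
((64 - 1*(-3))/(-69 + E) - 10)² = ((64 - 1*(-3))/(-69 - 57) - 10)² = ((64 + 3)/(-126) - 10)² = (67*(-1/126) - 10)² = (-67/126 - 10)² = (-1327/126)² = 1760929/15876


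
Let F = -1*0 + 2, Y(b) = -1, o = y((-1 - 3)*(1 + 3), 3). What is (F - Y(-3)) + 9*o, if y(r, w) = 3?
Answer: 30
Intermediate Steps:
o = 3
F = 2 (F = 0 + 2 = 2)
(F - Y(-3)) + 9*o = (2 - 1*(-1)) + 9*3 = (2 + 1) + 27 = 3 + 27 = 30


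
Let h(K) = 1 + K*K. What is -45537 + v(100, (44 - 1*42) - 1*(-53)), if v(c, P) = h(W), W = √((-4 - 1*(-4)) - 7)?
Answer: -45543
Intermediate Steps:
W = I*√7 (W = √((-4 + 4) - 7) = √(0 - 7) = √(-7) = I*√7 ≈ 2.6458*I)
h(K) = 1 + K²
v(c, P) = -6 (v(c, P) = 1 + (I*√7)² = 1 - 7 = -6)
-45537 + v(100, (44 - 1*42) - 1*(-53)) = -45537 - 6 = -45543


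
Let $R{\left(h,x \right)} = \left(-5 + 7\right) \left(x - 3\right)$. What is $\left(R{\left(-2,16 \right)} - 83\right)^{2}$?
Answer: $3249$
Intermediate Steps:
$R{\left(h,x \right)} = -6 + 2 x$ ($R{\left(h,x \right)} = 2 \left(-3 + x\right) = -6 + 2 x$)
$\left(R{\left(-2,16 \right)} - 83\right)^{2} = \left(\left(-6 + 2 \cdot 16\right) - 83\right)^{2} = \left(\left(-6 + 32\right) - 83\right)^{2} = \left(26 - 83\right)^{2} = \left(-57\right)^{2} = 3249$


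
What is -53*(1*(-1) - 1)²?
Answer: -212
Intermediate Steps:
-53*(1*(-1) - 1)² = -53*(-1 - 1)² = -53*(-2)² = -53*4 = -212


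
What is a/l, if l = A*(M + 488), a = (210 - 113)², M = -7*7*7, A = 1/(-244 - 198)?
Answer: -4158778/145 ≈ -28681.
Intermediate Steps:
A = -1/442 (A = 1/(-442) = -1/442 ≈ -0.0022624)
M = -343 (M = -49*7 = -343)
a = 9409 (a = 97² = 9409)
l = -145/442 (l = -(-343 + 488)/442 = -1/442*145 = -145/442 ≈ -0.32805)
a/l = 9409/(-145/442) = 9409*(-442/145) = -4158778/145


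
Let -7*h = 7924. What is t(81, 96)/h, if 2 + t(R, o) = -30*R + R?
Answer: 2351/1132 ≈ 2.0769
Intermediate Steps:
h = -1132 (h = -⅐*7924 = -1132)
t(R, o) = -2 - 29*R (t(R, o) = -2 + (-30*R + R) = -2 - 29*R)
t(81, 96)/h = (-2 - 29*81)/(-1132) = (-2 - 2349)*(-1/1132) = -2351*(-1/1132) = 2351/1132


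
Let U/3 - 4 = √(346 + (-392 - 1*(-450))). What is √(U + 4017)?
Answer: √(4029 + 6*√101) ≈ 63.948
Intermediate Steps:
U = 12 + 6*√101 (U = 12 + 3*√(346 + (-392 - 1*(-450))) = 12 + 3*√(346 + (-392 + 450)) = 12 + 3*√(346 + 58) = 12 + 3*√404 = 12 + 3*(2*√101) = 12 + 6*√101 ≈ 72.299)
√(U + 4017) = √((12 + 6*√101) + 4017) = √(4029 + 6*√101)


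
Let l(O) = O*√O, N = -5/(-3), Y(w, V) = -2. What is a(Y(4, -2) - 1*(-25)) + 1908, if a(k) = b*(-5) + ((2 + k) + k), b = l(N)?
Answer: 1956 - 25*√15/9 ≈ 1945.2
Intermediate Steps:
N = 5/3 (N = -5*(-⅓) = 5/3 ≈ 1.6667)
l(O) = O^(3/2)
b = 5*√15/9 (b = (5/3)^(3/2) = 5*√15/9 ≈ 2.1517)
a(k) = 2 + 2*k - 25*√15/9 (a(k) = (5*√15/9)*(-5) + ((2 + k) + k) = -25*√15/9 + (2 + 2*k) = 2 + 2*k - 25*√15/9)
a(Y(4, -2) - 1*(-25)) + 1908 = (2 + 2*(-2 - 1*(-25)) - 25*√15/9) + 1908 = (2 + 2*(-2 + 25) - 25*√15/9) + 1908 = (2 + 2*23 - 25*√15/9) + 1908 = (2 + 46 - 25*√15/9) + 1908 = (48 - 25*√15/9) + 1908 = 1956 - 25*√15/9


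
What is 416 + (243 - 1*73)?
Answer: 586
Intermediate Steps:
416 + (243 - 1*73) = 416 + (243 - 73) = 416 + 170 = 586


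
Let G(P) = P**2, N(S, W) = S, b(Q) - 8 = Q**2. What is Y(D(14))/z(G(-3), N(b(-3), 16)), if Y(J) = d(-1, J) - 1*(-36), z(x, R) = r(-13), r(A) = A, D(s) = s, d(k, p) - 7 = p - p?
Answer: -43/13 ≈ -3.3077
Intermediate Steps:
d(k, p) = 7 (d(k, p) = 7 + (p - p) = 7 + 0 = 7)
b(Q) = 8 + Q**2
z(x, R) = -13
Y(J) = 43 (Y(J) = 7 - 1*(-36) = 7 + 36 = 43)
Y(D(14))/z(G(-3), N(b(-3), 16)) = 43/(-13) = 43*(-1/13) = -43/13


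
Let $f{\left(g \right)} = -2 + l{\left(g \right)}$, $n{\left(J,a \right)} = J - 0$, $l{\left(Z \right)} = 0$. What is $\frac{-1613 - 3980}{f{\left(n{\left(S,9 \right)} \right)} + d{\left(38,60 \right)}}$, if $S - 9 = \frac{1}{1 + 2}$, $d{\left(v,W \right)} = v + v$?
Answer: $- \frac{5593}{74} \approx -75.581$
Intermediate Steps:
$d{\left(v,W \right)} = 2 v$
$S = \frac{28}{3}$ ($S = 9 + \frac{1}{1 + 2} = 9 + \frac{1}{3} = \frac{28}{3} \approx 9.3333$)
$n{\left(J,a \right)} = J$ ($n{\left(J,a \right)} = J + 0 = J$)
$f{\left(g \right)} = -2$ ($f{\left(g \right)} = -2 + 0 = -2$)
$\frac{-1613 - 3980}{f{\left(n{\left(S,9 \right)} \right)} + d{\left(38,60 \right)}} = \frac{-1613 - 3980}{-2 + 2 \cdot 38} = - \frac{5593}{-2 + 76} = - \frac{5593}{74}$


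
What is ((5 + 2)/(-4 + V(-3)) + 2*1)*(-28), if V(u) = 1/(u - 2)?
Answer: -28/3 ≈ -9.3333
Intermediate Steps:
V(u) = 1/(-2 + u)
((5 + 2)/(-4 + V(-3)) + 2*1)*(-28) = ((5 + 2)/(-4 + 1/(-2 - 3)) + 2*1)*(-28) = (7/(-4 + 1/(-5)) + 2)*(-28) = (7/(-4 - ⅕) + 2)*(-28) = (7/(-21/5) + 2)*(-28) = (7*(-5/21) + 2)*(-28) = (-5/3 + 2)*(-28) = (⅓)*(-28) = -28/3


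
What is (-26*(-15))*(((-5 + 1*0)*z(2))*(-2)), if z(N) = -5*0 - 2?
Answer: -7800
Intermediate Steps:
z(N) = -2 (z(N) = 0 - 2 = -2)
(-26*(-15))*(((-5 + 1*0)*z(2))*(-2)) = (-26*(-15))*(((-5 + 1*0)*(-2))*(-2)) = 390*(((-5 + 0)*(-2))*(-2)) = 390*(-5*(-2)*(-2)) = 390*(10*(-2)) = 390*(-20) = -7800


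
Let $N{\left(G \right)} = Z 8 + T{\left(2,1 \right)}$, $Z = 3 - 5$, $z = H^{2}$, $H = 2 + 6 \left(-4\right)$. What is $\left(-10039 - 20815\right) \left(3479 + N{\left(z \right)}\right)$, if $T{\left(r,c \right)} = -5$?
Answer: $-106693132$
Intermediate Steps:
$H = -22$ ($H = 2 - 24 = -22$)
$z = 484$ ($z = \left(-22\right)^{2} = 484$)
$Z = -2$ ($Z = 3 - 5 = -2$)
$N{\left(G \right)} = -21$ ($N{\left(G \right)} = \left(-2\right) 8 - 5 = -16 - 5 = -21$)
$\left(-10039 - 20815\right) \left(3479 + N{\left(z \right)}\right) = \left(-10039 - 20815\right) \left(3479 - 21\right) = \left(-30854\right) 3458 = -106693132$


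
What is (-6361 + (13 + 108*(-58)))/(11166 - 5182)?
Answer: -3153/1496 ≈ -2.1076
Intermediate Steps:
(-6361 + (13 + 108*(-58)))/(11166 - 5182) = (-6361 + (13 - 6264))/5984 = (-6361 - 6251)*(1/5984) = -12612*1/5984 = -3153/1496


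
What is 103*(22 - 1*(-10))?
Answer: 3296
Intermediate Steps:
103*(22 - 1*(-10)) = 103*(22 + 10) = 103*32 = 3296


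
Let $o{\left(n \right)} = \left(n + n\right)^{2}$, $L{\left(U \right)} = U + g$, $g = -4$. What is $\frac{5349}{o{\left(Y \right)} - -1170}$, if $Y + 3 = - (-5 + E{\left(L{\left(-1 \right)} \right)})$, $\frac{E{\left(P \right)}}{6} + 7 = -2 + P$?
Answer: $\frac{5349}{30754} \approx 0.17393$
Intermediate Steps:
$L{\left(U \right)} = -4 + U$ ($L{\left(U \right)} = U - 4 = -4 + U$)
$E{\left(P \right)} = -54 + 6 P$ ($E{\left(P \right)} = -42 + 6 \left(-2 + P\right) = -42 + \left(-12 + 6 P\right) = -54 + 6 P$)
$Y = 86$ ($Y = -3 - \left(-5 - \left(54 - 6 \left(-4 - 1\right)\right)\right) = -3 - \left(-5 + \left(-54 + 6 \left(-5\right)\right)\right) = -3 - \left(-5 - 84\right) = -3 - -89 = -3 + 89 = 86$)
$o{\left(n \right)} = 4 n^{2}$ ($o{\left(n \right)} = \left(2 n\right)^{2} = 4 n^{2}$)
$\frac{5349}{o{\left(Y \right)} - -1170} = \frac{5349}{4 \cdot 86^{2} - -1170} = \frac{5349}{4 \cdot 7396 + 1170} = \frac{5349}{29584 + 1170} = \frac{5349}{30754}$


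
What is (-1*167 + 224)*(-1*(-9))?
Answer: 513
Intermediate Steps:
(-1*167 + 224)*(-1*(-9)) = (-167 + 224)*9 = 57*9 = 513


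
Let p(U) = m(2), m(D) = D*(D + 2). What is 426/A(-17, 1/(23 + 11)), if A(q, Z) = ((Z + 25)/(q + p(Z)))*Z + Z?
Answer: -4432104/545 ≈ -8132.3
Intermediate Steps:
m(D) = D*(2 + D)
p(U) = 8 (p(U) = 2*(2 + 2) = 2*4 = 8)
A(q, Z) = Z + Z*(25 + Z)/(8 + q) (A(q, Z) = ((Z + 25)/(q + 8))*Z + Z = ((25 + Z)/(8 + q))*Z + Z = Z*(25 + Z)/(8 + q) + Z = Z + Z*(25 + Z)/(8 + q))
426/A(-17, 1/(23 + 11)) = 426/(((33 + 1/(23 + 11) - 17)/((23 + 11)*(8 - 17)))) = 426/(((33 + 1/34 - 17)/(34*(-9)))) = 426/(((1/34)*(-⅑)*(33 + 1/34 - 17))) = 426/(((1/34)*(-⅑)*(545/34))) = 426/(-545/10404) = 426*(-10404/545) = -4432104/545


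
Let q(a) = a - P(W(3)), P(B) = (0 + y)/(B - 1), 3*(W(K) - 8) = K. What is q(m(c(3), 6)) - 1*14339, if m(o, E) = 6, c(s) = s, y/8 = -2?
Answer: -14331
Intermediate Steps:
y = -16 (y = 8*(-2) = -16)
W(K) = 8 + K/3
P(B) = -16/(-1 + B) (P(B) = (0 - 16)/(B - 1) = -16/(-1 + B))
q(a) = 2 + a (q(a) = a - (-16)/(-1 + (8 + (⅓)*3)) = a - (-16)/(-1 + (8 + 1)) = a - (-16)/(-1 + 9) = a - (-16)/8 = a - 1*(-2) = a + 2 = 2 + a)
q(m(c(3), 6)) - 1*14339 = (2 + 6) - 1*14339 = 8 - 14339 = -14331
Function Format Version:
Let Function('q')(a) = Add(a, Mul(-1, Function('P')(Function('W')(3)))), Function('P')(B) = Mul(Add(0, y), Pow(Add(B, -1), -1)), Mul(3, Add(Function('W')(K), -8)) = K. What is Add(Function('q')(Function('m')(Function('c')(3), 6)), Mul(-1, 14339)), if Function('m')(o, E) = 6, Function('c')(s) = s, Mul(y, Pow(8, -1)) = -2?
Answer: -14331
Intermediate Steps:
y = -16 (y = Mul(8, -2) = -16)
Function('W')(K) = Add(8, Mul(Rational(1, 3), K))
Function('P')(B) = Mul(-16, Pow(Add(-1, B), -1)) (Function('P')(B) = Mul(Add(0, -16), Pow(Add(B, -1), -1)) = Mul(-16, Pow(Add(-1, B), -1)))
Function('q')(a) = Add(2, a) (Function('q')(a) = Add(a, Mul(-1, Mul(-16, Pow(Add(-1, Add(8, Mul(Rational(1, 3), 3))), -1)))) = Add(a, Mul(-1, Mul(-16, Pow(Add(-1, Add(8, 1)), -1)))) = Add(a, Mul(-1, Mul(-16, Pow(Add(-1, 9), -1)))) = Add(a, Mul(-1, Mul(-16, Pow(8, -1)))) = Add(a, Mul(-1, Mul(-16, Rational(1, 8)))) = Add(a, Mul(-1, -2)) = Add(a, 2) = Add(2, a))
Add(Function('q')(Function('m')(Function('c')(3), 6)), Mul(-1, 14339)) = Add(Add(2, 6), Mul(-1, 14339)) = Add(8, -14339) = -14331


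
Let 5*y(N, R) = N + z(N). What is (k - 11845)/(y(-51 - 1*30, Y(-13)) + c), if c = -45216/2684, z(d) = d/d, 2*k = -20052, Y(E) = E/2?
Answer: 14675441/22040 ≈ 665.85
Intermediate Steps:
Y(E) = E/2 (Y(E) = E*(½) = E/2)
k = -10026 (k = (½)*(-20052) = -10026)
z(d) = 1
c = -11304/671 (c = -45216*1/2684 = -11304/671 ≈ -16.846)
y(N, R) = ⅕ + N/5 (y(N, R) = (N + 1)/5 = (1 + N)/5 = ⅕ + N/5)
(k - 11845)/(y(-51 - 1*30, Y(-13)) + c) = (-10026 - 11845)/((⅕ + (-51 - 1*30)/5) - 11304/671) = -21871/((⅕ + (-51 - 30)/5) - 11304/671) = -21871/((⅕ + (⅕)*(-81)) - 11304/671) = -21871/((⅕ - 81/5) - 11304/671) = -21871/(-16 - 11304/671) = -21871/(-22040/671) = -21871*(-671/22040) = 14675441/22040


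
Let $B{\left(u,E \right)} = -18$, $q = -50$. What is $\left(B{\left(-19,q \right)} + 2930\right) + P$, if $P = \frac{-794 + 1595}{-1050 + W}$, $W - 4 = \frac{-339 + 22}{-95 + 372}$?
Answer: $\frac{844429931}{290059} \approx 2911.2$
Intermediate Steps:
$W = \frac{791}{277}$ ($W = 4 + \frac{-339 + 22}{-95 + 372} = 4 - \frac{317}{277} = \frac{791}{277} \approx 2.8556$)
$P = - \frac{221877}{290059}$ ($P = \frac{-794 + 1595}{-1050 + \frac{791}{277}} = \frac{801}{- \frac{290059}{277}} = 801 \left(- \frac{277}{290059}\right) = - \frac{221877}{290059} \approx -0.76494$)
$\left(B{\left(-19,q \right)} + 2930\right) + P = \left(-18 + 2930\right) - \frac{221877}{290059} = 2912 - \frac{221877}{290059} = \frac{844429931}{290059}$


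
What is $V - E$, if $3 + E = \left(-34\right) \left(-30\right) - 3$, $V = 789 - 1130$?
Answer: $-1355$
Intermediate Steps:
$V = -341$ ($V = 789 - 1130 = -341$)
$E = 1014$ ($E = -3 - -1017 = -3 + \left(1020 - 3\right) = -3 + 1017 = 1014$)
$V - E = -341 - 1014 = -1355$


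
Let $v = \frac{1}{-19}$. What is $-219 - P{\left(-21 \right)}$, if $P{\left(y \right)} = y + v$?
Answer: $- \frac{3761}{19} \approx -197.95$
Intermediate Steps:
$v = - \frac{1}{19} \approx -0.052632$
$P{\left(y \right)} = - \frac{1}{19} + y$ ($P{\left(y \right)} = y - \frac{1}{19} = - \frac{1}{19} + y$)
$-219 - P{\left(-21 \right)} = -219 - \left(- \frac{1}{19} - 21\right) = -219 - - \frac{400}{19} = -219 + \frac{400}{19} = - \frac{3761}{19}$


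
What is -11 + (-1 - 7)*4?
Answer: -43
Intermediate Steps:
-11 + (-1 - 7)*4 = -11 - 8*4 = -11 - 32 = -43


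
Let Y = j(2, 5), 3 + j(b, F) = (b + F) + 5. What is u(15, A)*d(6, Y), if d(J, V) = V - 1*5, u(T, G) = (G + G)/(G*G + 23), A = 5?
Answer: ⅚ ≈ 0.83333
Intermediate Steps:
u(T, G) = 2*G/(23 + G²) (u(T, G) = (2*G)/(G² + 23) = (2*G)/(23 + G²) = 2*G/(23 + G²))
j(b, F) = 2 + F + b (j(b, F) = -3 + ((b + F) + 5) = -3 + ((F + b) + 5) = -3 + (5 + F + b) = 2 + F + b)
Y = 9 (Y = 2 + 5 + 2 = 9)
d(J, V) = -5 + V (d(J, V) = V - 5 = -5 + V)
u(15, A)*d(6, Y) = (2*5/(23 + 5²))*(-5 + 9) = (2*5/(23 + 25))*4 = (2*5/48)*4 = (2*5*(1/48))*4 = (5/24)*4 = ⅚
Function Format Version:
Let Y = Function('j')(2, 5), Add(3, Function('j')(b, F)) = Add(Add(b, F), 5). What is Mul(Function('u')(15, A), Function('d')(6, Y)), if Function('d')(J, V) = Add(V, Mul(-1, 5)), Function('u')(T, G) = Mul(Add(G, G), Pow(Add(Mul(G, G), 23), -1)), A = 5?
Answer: Rational(5, 6) ≈ 0.83333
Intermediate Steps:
Function('u')(T, G) = Mul(2, G, Pow(Add(23, Pow(G, 2)), -1)) (Function('u')(T, G) = Mul(Mul(2, G), Pow(Add(Pow(G, 2), 23), -1)) = Mul(Mul(2, G), Pow(Add(23, Pow(G, 2)), -1)) = Mul(2, G, Pow(Add(23, Pow(G, 2)), -1)))
Function('j')(b, F) = Add(2, F, b) (Function('j')(b, F) = Add(-3, Add(Add(b, F), 5)) = Add(-3, Add(Add(F, b), 5)) = Add(-3, Add(5, F, b)) = Add(2, F, b))
Y = 9 (Y = Add(2, 5, 2) = 9)
Function('d')(J, V) = Add(-5, V) (Function('d')(J, V) = Add(V, -5) = Add(-5, V))
Mul(Function('u')(15, A), Function('d')(6, Y)) = Mul(Mul(2, 5, Pow(Add(23, Pow(5, 2)), -1)), Add(-5, 9)) = Mul(Mul(2, 5, Pow(Add(23, 25), -1)), 4) = Mul(Mul(2, 5, Pow(48, -1)), 4) = Mul(Mul(2, 5, Rational(1, 48)), 4) = Mul(Rational(5, 24), 4) = Rational(5, 6)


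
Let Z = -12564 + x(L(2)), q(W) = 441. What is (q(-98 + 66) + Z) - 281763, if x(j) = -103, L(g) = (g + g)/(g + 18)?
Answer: -293989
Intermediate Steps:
L(g) = 2*g/(18 + g) (L(g) = (2*g)/(18 + g) = 2*g/(18 + g))
Z = -12667 (Z = -12564 - 103 = -12667)
(q(-98 + 66) + Z) - 281763 = (441 - 12667) - 281763 = -12226 - 281763 = -293989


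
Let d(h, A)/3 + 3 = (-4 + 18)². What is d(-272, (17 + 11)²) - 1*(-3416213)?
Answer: 3416792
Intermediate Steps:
d(h, A) = 579 (d(h, A) = -9 + 3*(-4 + 18)² = -9 + 3*14² = -9 + 3*196 = -9 + 588 = 579)
d(-272, (17 + 11)²) - 1*(-3416213) = 579 - 1*(-3416213) = 579 + 3416213 = 3416792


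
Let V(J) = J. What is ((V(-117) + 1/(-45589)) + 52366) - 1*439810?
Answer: -17668518430/45589 ≈ -3.8756e+5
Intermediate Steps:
((V(-117) + 1/(-45589)) + 52366) - 1*439810 = ((-117 + 1/(-45589)) + 52366) - 1*439810 = ((-117 - 1/45589) + 52366) - 439810 = (-5333914/45589 + 52366) - 439810 = 2381979660/45589 - 439810 = -17668518430/45589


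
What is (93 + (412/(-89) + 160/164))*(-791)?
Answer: -257885775/3649 ≈ -70673.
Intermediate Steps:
(93 + (412/(-89) + 160/164))*(-791) = (93 + (412*(-1/89) + 160*(1/164)))*(-791) = (93 + (-412/89 + 40/41))*(-791) = (93 - 13332/3649)*(-791) = (326025/3649)*(-791) = -257885775/3649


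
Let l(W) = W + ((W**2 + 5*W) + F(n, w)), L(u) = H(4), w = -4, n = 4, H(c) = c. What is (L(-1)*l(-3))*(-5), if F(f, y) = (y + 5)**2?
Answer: 160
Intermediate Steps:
F(f, y) = (5 + y)**2
L(u) = 4
l(W) = 1 + W**2 + 6*W (l(W) = W + ((W**2 + 5*W) + (5 - 4)**2) = W + ((W**2 + 5*W) + 1**2) = W + ((W**2 + 5*W) + 1) = W + (1 + W**2 + 5*W) = 1 + W**2 + 6*W)
(L(-1)*l(-3))*(-5) = (4*(1 + (-3)**2 + 6*(-3)))*(-5) = (4*(1 + 9 - 18))*(-5) = (4*(-8))*(-5) = -32*(-5) = 160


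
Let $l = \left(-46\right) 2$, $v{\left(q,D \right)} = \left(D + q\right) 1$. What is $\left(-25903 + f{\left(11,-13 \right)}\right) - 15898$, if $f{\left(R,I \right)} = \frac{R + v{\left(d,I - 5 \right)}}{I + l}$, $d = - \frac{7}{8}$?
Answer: $- \frac{1672037}{40} \approx -41801.0$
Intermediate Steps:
$d = - \frac{7}{8}$ ($d = \left(-7\right) \frac{1}{8} = - \frac{7}{8} \approx -0.875$)
$v{\left(q,D \right)} = D + q$
$l = -92$
$f{\left(R,I \right)} = \frac{- \frac{47}{8} + I + R}{-92 + I}$ ($f{\left(R,I \right)} = \frac{R + \left(\left(I - 5\right) - \frac{7}{8}\right)}{I - 92} = \frac{R + \left(\left(-5 + I\right) - \frac{7}{8}\right)}{-92 + I} = \frac{R + \left(- \frac{47}{8} + I\right)}{-92 + I} = \frac{- \frac{47}{8} + I + R}{-92 + I}$)
$\left(-25903 + f{\left(11,-13 \right)}\right) - 15898 = \left(-25903 + \frac{- \frac{47}{8} - 13 + 11}{-92 - 13}\right) - 15898 = \left(-25903 + \frac{1}{-105} \left(- \frac{63}{8}\right)\right) - 15898 = \left(-25903 - - \frac{3}{40}\right) - 15898 = \left(-25903 + \frac{3}{40}\right) - 15898 = - \frac{1036117}{40} - 15898 = - \frac{1672037}{40}$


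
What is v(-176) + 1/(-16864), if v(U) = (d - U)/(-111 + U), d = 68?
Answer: -4115103/4839968 ≈ -0.85023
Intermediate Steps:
v(U) = (68 - U)/(-111 + U)
v(-176) + 1/(-16864) = (68 - 1*(-176))/(-111 - 176) + 1/(-16864) = (68 + 176)/(-287) - 1/16864 = -1/287*244 - 1/16864 = -244/287 - 1/16864 = -4115103/4839968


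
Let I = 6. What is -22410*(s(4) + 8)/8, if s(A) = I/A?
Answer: -212895/8 ≈ -26612.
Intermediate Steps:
s(A) = 6/A
-22410*(s(4) + 8)/8 = -22410*(6/4 + 8)/8 = -22410*(6*(1/4) + 8)/8 = -22410*(3/2 + 8)/8 = -212895/8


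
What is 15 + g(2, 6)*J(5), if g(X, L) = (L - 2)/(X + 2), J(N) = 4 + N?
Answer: 24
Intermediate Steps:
g(X, L) = (-2 + L)/(2 + X)
15 + g(2, 6)*J(5) = 15 + ((-2 + 6)/(2 + 2))*(4 + 5) = 15 + (4/4)*9 = 15 + ((1/4)*4)*9 = 15 + 1*9 = 15 + 9 = 24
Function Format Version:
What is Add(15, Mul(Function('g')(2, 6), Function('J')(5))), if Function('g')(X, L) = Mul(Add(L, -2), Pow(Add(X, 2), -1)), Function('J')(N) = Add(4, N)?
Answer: 24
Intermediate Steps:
Function('g')(X, L) = Mul(Pow(Add(2, X), -1), Add(-2, L)) (Function('g')(X, L) = Mul(Add(-2, L), Pow(Add(2, X), -1)) = Mul(Pow(Add(2, X), -1), Add(-2, L)))
Add(15, Mul(Function('g')(2, 6), Function('J')(5))) = Add(15, Mul(Mul(Pow(Add(2, 2), -1), Add(-2, 6)), Add(4, 5))) = Add(15, Mul(Mul(Pow(4, -1), 4), 9)) = Add(15, Mul(Mul(Rational(1, 4), 4), 9)) = Add(15, Mul(1, 9)) = Add(15, 9) = 24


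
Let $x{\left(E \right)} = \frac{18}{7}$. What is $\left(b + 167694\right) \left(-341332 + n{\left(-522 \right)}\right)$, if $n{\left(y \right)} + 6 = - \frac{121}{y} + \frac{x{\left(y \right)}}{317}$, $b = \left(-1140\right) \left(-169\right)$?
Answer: $- \frac{818827157860819}{6657} \approx -1.23 \cdot 10^{11}$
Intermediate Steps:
$x{\left(E \right)} = \frac{18}{7}$ ($x{\left(E \right)} = 18 \cdot \frac{1}{7} = \frac{18}{7}$)
$b = 192660$
$n{\left(y \right)} = - \frac{13296}{2219} - \frac{121}{y}$ ($n{\left(y \right)} = -6 + \left(- \frac{121}{y} + \frac{18}{7 \cdot 317}\right) = -6 + \left(- \frac{121}{y} + \frac{18}{7} \cdot \frac{1}{317}\right) = -6 + \left(- \frac{121}{y} + \frac{18}{2219}\right) = -6 + \left(\frac{18}{2219} - \frac{121}{y}\right) = - \frac{13296}{2219} - \frac{121}{y}$)
$\left(b + 167694\right) \left(-341332 + n{\left(-522 \right)}\right) = \left(192660 + 167694\right) \left(-341332 - \left(\frac{13296}{2219} + \frac{121}{-522}\right)\right) = 360354 \left(-341332 - \frac{6672013}{1158318}\right) = 360354 \left(- \frac{395377671589}{1158318}\right) = - \frac{818827157860819}{6657}$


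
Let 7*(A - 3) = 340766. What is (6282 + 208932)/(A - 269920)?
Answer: -1506498/1548653 ≈ -0.97278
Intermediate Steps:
A = 340787/7 (A = 3 + (⅐)*340766 = 3 + 340766/7 = 340787/7 ≈ 48684.)
(6282 + 208932)/(A - 269920) = (6282 + 208932)/(340787/7 - 269920) = 215214/(-1548653/7) = 215214*(-7/1548653) = -1506498/1548653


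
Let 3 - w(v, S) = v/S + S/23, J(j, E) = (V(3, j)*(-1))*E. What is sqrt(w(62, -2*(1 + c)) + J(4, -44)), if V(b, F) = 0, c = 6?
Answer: sqrt(208334)/161 ≈ 2.8350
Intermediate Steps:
J(j, E) = 0 (J(j, E) = (0*(-1))*E = 0*E = 0)
w(v, S) = 3 - S/23 - v/S (w(v, S) = 3 - (v/S + S/23) = 3 - (S/23 + v/S) = 3 + (-S/23 - v/S) = 3 - S/23 - v/S)
sqrt(w(62, -2*(1 + c)) + J(4, -44)) = sqrt((3 - (-2)*(1 + 6)/23 - 1*62/(-2*(1 + 6))) + 0) = sqrt((3 - (-2)*7/23 - 1*62/(-2*7)) + 0) = sqrt((3 - 1/23*(-14) - 1*62/(-14)) + 0) = sqrt((3 + 14/23 - 1*62*(-1/14)) + 0) = sqrt((3 + 14/23 + 31/7) + 0) = sqrt(1294/161 + 0) = sqrt(1294/161) = sqrt(208334)/161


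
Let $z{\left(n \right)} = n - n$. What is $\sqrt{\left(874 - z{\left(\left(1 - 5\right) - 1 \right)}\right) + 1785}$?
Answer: $\sqrt{2659} \approx 51.565$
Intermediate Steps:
$z{\left(n \right)} = 0$
$\sqrt{\left(874 - z{\left(\left(1 - 5\right) - 1 \right)}\right) + 1785} = \sqrt{\left(874 - 0\right) + 1785} = \sqrt{\left(874 + 0\right) + 1785} = \sqrt{874 + 1785} = \sqrt{2659}$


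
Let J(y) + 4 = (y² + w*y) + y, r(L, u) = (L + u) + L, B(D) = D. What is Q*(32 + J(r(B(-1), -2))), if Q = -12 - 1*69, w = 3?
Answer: -2268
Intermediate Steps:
r(L, u) = u + 2*L
Q = -81 (Q = -12 - 69 = -81)
J(y) = -4 + y² + 4*y (J(y) = -4 + ((y² + 3*y) + y) = -4 + (y² + 4*y) = -4 + y² + 4*y)
Q*(32 + J(r(B(-1), -2))) = -81*(32 + (-4 + (-2 + 2*(-1))² + 4*(-2 + 2*(-1)))) = -81*(32 + (-4 + (-2 - 2)² + 4*(-2 - 2))) = -81*(32 + (-4 + (-4)² + 4*(-4))) = -81*(32 + (-4 + 16 - 16)) = -81*(32 - 4) = -81*28 = -2268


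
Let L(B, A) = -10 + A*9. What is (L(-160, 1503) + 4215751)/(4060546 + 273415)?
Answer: 4229268/4333961 ≈ 0.97584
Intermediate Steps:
L(B, A) = -10 + 9*A
(L(-160, 1503) + 4215751)/(4060546 + 273415) = ((-10 + 9*1503) + 4215751)/(4060546 + 273415) = ((-10 + 13527) + 4215751)/4333961 = (13517 + 4215751)*(1/4333961) = 4229268*(1/4333961) = 4229268/4333961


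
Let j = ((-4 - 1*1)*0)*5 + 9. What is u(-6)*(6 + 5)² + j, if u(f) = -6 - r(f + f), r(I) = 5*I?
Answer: 6543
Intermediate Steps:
j = 9 (j = ((-4 - 1)*0)*5 + 9 = -5*0*5 + 9 = 0*5 + 9 = 0 + 9 = 9)
u(f) = -6 - 10*f (u(f) = -6 - 5*(f + f) = -6 - 5*2*f = -6 - 10*f)
u(-6)*(6 + 5)² + j = (-6 - 10*(-6))*(6 + 5)² + 9 = (-6 + 60)*11² + 9 = 54*121 + 9 = 6534 + 9 = 6543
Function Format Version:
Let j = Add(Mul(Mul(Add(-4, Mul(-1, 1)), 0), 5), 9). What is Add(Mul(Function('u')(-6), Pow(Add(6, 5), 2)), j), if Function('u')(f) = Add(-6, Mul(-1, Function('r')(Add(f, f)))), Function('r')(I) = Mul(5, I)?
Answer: 6543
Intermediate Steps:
j = 9 (j = Add(Mul(Mul(Add(-4, -1), 0), 5), 9) = Add(Mul(Mul(-5, 0), 5), 9) = Add(Mul(0, 5), 9) = Add(0, 9) = 9)
Function('u')(f) = Add(-6, Mul(-10, f)) (Function('u')(f) = Add(-6, Mul(-1, Mul(5, Add(f, f)))) = Add(-6, Mul(-1, Mul(5, Mul(2, f)))) = Add(-6, Mul(-1, Mul(10, f))) = Add(-6, Mul(-10, f)))
Add(Mul(Function('u')(-6), Pow(Add(6, 5), 2)), j) = Add(Mul(Add(-6, Mul(-10, -6)), Pow(Add(6, 5), 2)), 9) = Add(Mul(Add(-6, 60), Pow(11, 2)), 9) = Add(Mul(54, 121), 9) = Add(6534, 9) = 6543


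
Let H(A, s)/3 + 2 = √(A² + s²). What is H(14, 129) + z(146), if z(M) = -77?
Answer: -83 + 3*√16837 ≈ 306.27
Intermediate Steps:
H(A, s) = -6 + 3*√(A² + s²)
H(14, 129) + z(146) = (-6 + 3*√(14² + 129²)) - 77 = (-6 + 3*√(196 + 16641)) - 77 = (-6 + 3*√16837) - 77 = -83 + 3*√16837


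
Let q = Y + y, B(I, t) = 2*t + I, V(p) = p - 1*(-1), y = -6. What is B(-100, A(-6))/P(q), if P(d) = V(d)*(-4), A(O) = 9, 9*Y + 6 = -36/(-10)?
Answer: -615/158 ≈ -3.8924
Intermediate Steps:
Y = -4/15 (Y = -⅔ + (-36/(-10))/9 = -⅔ + (-36*(-⅒))/9 = -⅔ + (⅑)*(18/5) = -⅔ + ⅖ = -4/15 ≈ -0.26667)
V(p) = 1 + p (V(p) = p + 1 = 1 + p)
B(I, t) = I + 2*t
q = -94/15 (q = -4/15 - 6 = -94/15 ≈ -6.2667)
P(d) = -4 - 4*d (P(d) = (1 + d)*(-4) = -4 - 4*d)
B(-100, A(-6))/P(q) = (-100 + 2*9)/(-4 - 4*(-94/15)) = (-100 + 18)/(-4 + 376/15) = -82/316/15 = -82*15/316 = -615/158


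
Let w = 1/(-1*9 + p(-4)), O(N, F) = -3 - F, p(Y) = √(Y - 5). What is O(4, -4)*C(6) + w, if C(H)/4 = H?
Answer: 239/10 - I/30 ≈ 23.9 - 0.033333*I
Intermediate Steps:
p(Y) = √(-5 + Y)
C(H) = 4*H
w = (-9 - 3*I)/90 (w = 1/(-1*9 + √(-5 - 4)) = 1/(-9 + √(-9)) = 1/(-9 + 3*I) = (-9 - 3*I)/90 ≈ -0.1 - 0.033333*I)
O(4, -4)*C(6) + w = (-3 - 1*(-4))*(4*6) + (-⅒ - I/30) = (-3 + 4)*24 + (-⅒ - I/30) = 1*24 + (-⅒ - I/30) = 24 + (-⅒ - I/30) = 239/10 - I/30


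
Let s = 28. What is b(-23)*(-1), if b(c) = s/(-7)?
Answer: 4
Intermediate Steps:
b(c) = -4 (b(c) = 28/(-7) = 28*(-1/7) = -4)
b(-23)*(-1) = -4*(-1) = 4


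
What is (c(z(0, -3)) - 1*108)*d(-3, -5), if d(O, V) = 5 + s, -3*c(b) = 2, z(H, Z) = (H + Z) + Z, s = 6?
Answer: -3586/3 ≈ -1195.3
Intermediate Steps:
z(H, Z) = H + 2*Z
c(b) = -⅔ (c(b) = -⅓*2 = -⅔)
d(O, V) = 11 (d(O, V) = 5 + 6 = 11)
(c(z(0, -3)) - 1*108)*d(-3, -5) = (-⅔ - 1*108)*11 = (-⅔ - 108)*11 = -326/3*11 = -3586/3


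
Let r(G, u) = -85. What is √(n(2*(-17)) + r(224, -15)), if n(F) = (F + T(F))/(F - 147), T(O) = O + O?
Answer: I*√2766223/181 ≈ 9.1889*I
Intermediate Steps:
T(O) = 2*O
n(F) = 3*F/(-147 + F) (n(F) = (F + 2*F)/(F - 147) = (3*F)/(-147 + F) = 3*F/(-147 + F))
√(n(2*(-17)) + r(224, -15)) = √(3*(2*(-17))/(-147 + 2*(-17)) - 85) = √(3*(-34)/(-147 - 34) - 85) = √(3*(-34)/(-181) - 85) = √(3*(-34)*(-1/181) - 85) = √(102/181 - 85) = √(-15283/181) = I*√2766223/181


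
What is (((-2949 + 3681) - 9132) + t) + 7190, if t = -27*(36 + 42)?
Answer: -3316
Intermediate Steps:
t = -2106 (t = -27*78 = -2106)
(((-2949 + 3681) - 9132) + t) + 7190 = (((-2949 + 3681) - 9132) - 2106) + 7190 = ((732 - 9132) - 2106) + 7190 = (-8400 - 2106) + 7190 = -10506 + 7190 = -3316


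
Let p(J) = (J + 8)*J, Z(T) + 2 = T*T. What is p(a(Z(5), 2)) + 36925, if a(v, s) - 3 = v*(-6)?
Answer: 54070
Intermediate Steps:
Z(T) = -2 + T**2 (Z(T) = -2 + T*T = -2 + T**2)
a(v, s) = 3 - 6*v (a(v, s) = 3 + v*(-6) = 3 - 6*v)
p(J) = J*(8 + J) (p(J) = (8 + J)*J = J*(8 + J))
p(a(Z(5), 2)) + 36925 = (3 - 6*(-2 + 5**2))*(8 + (3 - 6*(-2 + 5**2))) + 36925 = (3 - 6*(-2 + 25))*(8 + (3 - 6*(-2 + 25))) + 36925 = (3 - 6*23)*(8 + (3 - 6*23)) + 36925 = (3 - 138)*(8 + (3 - 138)) + 36925 = -135*(8 - 135) + 36925 = -135*(-127) + 36925 = 17145 + 36925 = 54070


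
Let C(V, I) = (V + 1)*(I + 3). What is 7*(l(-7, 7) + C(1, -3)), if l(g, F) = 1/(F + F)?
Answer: 1/2 ≈ 0.50000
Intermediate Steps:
l(g, F) = 1/(2*F)
C(V, I) = (1 + V)*(3 + I)
7*(l(-7, 7) + C(1, -3)) = 7*((1/2)/7 + (3 - 3 + 3*1 - 3*1)) = 7*((1/2)*(1/7) + (3 - 3 + 3 - 3)) = 7*(1/14 + 0) = 7*(1/14) = 1/2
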